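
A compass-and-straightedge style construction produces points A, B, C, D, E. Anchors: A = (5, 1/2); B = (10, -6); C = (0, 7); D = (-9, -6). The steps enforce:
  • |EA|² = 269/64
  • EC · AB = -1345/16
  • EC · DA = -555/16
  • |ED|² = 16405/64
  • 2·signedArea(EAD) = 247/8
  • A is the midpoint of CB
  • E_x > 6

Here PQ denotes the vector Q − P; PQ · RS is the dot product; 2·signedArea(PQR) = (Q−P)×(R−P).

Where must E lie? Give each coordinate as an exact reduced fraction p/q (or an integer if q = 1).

1. E_x = 25/4  [2·signedArea(EAD) = 247/8 ∩ EC · DA = -555/16]
2. E_y = -9/8  [2·signedArea(EAD) = 247/8 ∩ EC · DA = -555/16]
   → E = (25/4, -9/8)

E = (25/4, -9/8)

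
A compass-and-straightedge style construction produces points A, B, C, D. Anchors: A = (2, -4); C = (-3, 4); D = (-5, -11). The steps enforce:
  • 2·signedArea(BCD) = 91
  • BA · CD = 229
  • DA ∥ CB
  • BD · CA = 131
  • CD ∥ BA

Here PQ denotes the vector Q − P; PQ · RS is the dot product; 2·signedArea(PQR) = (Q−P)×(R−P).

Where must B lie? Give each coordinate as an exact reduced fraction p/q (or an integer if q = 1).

1. B_x = 4  [CD ∥ BA ∩ DA ∥ CB]
2. B_y = 11  [CD ∥ BA ∩ DA ∥ CB]
   → B = (4, 11)

B = (4, 11)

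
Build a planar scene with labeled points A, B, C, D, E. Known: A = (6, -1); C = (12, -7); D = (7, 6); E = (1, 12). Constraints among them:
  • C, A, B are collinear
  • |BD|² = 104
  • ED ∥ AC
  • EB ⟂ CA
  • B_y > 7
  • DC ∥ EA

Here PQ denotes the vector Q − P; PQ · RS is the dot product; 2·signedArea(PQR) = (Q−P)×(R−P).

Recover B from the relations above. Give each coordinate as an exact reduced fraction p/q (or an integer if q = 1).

B = (-3, 8)

1. B_x = -3  [C, A, B are collinear ∩ EB ⟂ CA]
2. B_y = 8  [C, A, B are collinear ∩ EB ⟂ CA]
   → B = (-3, 8)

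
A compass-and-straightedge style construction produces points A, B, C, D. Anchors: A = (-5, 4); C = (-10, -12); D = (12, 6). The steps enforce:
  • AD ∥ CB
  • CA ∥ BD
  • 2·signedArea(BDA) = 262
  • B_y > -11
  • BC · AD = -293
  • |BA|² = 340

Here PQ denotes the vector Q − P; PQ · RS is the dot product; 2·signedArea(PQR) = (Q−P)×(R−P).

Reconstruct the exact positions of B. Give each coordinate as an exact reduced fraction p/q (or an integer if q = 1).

1. B_x = 7  [CA ∥ BD ∩ AD ∥ CB]
2. B_y = -10  [CA ∥ BD ∩ AD ∥ CB]
   → B = (7, -10)

B = (7, -10)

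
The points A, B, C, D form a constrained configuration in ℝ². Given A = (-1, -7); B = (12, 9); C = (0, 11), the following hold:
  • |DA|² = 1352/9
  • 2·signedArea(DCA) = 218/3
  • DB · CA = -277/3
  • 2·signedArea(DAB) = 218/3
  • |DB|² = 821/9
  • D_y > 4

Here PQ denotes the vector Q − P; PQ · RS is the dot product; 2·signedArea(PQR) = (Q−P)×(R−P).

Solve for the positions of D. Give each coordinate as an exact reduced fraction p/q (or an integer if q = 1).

D = (11/3, 13/3)

1. D_x = 11/3  [2·signedArea(DCA) = 218/3 ∩ 2·signedArea(DAB) = 218/3]
2. D_y = 13/3  [2·signedArea(DCA) = 218/3 ∩ 2·signedArea(DAB) = 218/3]
   → D = (11/3, 13/3)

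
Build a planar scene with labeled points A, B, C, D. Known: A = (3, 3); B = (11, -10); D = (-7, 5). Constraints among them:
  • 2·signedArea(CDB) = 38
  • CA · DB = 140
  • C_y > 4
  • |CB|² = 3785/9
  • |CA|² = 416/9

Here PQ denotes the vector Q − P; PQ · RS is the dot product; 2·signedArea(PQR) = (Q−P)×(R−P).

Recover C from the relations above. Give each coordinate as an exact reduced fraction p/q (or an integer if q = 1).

1. C_x = -11/3  [2·signedArea(CDB) = 38 ∩ CA · DB = 140]
2. C_y = 13/3  [2·signedArea(CDB) = 38 ∩ CA · DB = 140]
   → C = (-11/3, 13/3)

C = (-11/3, 13/3)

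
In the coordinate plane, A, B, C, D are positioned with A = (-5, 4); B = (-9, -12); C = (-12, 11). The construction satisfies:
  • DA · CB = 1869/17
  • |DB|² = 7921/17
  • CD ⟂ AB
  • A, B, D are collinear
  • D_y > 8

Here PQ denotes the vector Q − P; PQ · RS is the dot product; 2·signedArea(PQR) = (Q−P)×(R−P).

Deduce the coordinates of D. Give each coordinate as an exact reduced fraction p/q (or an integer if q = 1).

1. D_x = -64/17  [A, B, D are collinear ∩ CD ⟂ AB]
2. D_y = 152/17  [A, B, D are collinear ∩ CD ⟂ AB]
   → D = (-64/17, 152/17)

D = (-64/17, 152/17)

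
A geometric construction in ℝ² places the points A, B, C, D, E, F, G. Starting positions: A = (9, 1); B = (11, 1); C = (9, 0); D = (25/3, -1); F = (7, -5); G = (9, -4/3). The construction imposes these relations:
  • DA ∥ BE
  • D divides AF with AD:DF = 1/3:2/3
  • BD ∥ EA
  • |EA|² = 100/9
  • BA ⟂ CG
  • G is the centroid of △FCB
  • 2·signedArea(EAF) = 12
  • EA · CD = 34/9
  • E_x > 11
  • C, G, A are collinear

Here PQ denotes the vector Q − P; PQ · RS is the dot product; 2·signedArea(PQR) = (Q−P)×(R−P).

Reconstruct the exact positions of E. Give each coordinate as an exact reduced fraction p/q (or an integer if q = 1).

1. E_x = 35/3  [BD ∥ EA ∩ DA ∥ BE]
2. E_y = 3  [BD ∥ EA ∩ DA ∥ BE]
   → E = (35/3, 3)

E = (35/3, 3)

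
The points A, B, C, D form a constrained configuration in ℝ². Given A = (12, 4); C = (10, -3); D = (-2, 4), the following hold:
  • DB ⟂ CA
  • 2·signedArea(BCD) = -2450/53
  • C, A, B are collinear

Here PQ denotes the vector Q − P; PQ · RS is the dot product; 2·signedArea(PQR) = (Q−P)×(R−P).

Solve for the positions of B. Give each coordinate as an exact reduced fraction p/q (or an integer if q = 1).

1. B_x = 580/53  [C, A, B are collinear ∩ DB ⟂ CA]
2. B_y = 16/53  [C, A, B are collinear ∩ DB ⟂ CA]
   → B = (580/53, 16/53)

B = (580/53, 16/53)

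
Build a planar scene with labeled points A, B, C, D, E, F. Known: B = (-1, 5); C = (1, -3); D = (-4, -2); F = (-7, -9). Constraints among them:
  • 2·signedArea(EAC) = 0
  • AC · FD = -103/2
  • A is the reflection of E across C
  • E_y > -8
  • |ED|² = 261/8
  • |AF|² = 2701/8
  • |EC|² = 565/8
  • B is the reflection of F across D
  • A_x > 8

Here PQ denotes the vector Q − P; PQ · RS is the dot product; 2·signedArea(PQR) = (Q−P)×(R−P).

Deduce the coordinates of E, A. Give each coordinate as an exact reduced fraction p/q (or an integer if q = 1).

A = (33/4, 5/4)
E = (-25/4, -29/4)

1. A_x = 33/4  [line -3·x + -7·y + 67/2 = 0 ∩ |AF|² = 2701/8]
2. A_y = 5/4  [line -3·x + -7·y + 67/2 = 0 ∩ |AF|² = 2701/8]
   → A = (33/4, 5/4)
3. E_x = -25/4  [2·signedArea(EAC) = 0 ∩ A is the reflection of E across C]
4. E_y = -29/4  [2·signedArea(EAC) = 0 ∩ A is the reflection of E across C]
   → E = (-25/4, -29/4)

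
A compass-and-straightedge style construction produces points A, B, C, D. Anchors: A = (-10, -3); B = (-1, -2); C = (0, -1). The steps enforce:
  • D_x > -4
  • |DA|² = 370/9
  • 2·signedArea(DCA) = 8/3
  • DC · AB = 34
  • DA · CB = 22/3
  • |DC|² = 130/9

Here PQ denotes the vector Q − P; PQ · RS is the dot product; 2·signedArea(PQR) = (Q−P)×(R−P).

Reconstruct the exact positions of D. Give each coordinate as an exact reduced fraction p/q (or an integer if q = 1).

1. D_x = -11/3  [2·signedArea(DCA) = 8/3 ∩ DC · AB = 34]
2. D_y = -2  [2·signedArea(DCA) = 8/3 ∩ DC · AB = 34]
   → D = (-11/3, -2)

D = (-11/3, -2)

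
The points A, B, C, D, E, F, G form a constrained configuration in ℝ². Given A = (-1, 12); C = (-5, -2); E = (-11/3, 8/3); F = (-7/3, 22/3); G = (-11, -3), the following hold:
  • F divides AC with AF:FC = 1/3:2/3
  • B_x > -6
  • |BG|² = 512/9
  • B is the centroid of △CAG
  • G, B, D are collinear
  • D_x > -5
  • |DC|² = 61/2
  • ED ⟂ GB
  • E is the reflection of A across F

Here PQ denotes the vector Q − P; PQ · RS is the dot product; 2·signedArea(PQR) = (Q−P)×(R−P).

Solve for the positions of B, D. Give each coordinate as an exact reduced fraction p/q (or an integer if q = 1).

B = (-17/3, 7/3)
D = (-9/2, 7/2)

1. B_x = -17/3  [B is the centroid of △CAG]
2. B_y = 7/3  [B is the centroid of △CAG]
   → B = (-17/3, 7/3)
3. D_x = -9/2  [G, B, D are collinear ∩ ED ⟂ GB]
4. D_y = 7/2  [G, B, D are collinear ∩ ED ⟂ GB]
   → D = (-9/2, 7/2)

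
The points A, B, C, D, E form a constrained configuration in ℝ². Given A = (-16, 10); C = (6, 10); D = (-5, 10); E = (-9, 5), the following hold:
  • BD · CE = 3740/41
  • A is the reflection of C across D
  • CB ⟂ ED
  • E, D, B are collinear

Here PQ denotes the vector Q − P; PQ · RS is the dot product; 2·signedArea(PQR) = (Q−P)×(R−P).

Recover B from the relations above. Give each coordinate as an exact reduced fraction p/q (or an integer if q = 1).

B = (-29/41, 630/41)

1. B_x = -29/41  [E, D, B are collinear ∩ CB ⟂ ED]
2. B_y = 630/41  [E, D, B are collinear ∩ CB ⟂ ED]
   → B = (-29/41, 630/41)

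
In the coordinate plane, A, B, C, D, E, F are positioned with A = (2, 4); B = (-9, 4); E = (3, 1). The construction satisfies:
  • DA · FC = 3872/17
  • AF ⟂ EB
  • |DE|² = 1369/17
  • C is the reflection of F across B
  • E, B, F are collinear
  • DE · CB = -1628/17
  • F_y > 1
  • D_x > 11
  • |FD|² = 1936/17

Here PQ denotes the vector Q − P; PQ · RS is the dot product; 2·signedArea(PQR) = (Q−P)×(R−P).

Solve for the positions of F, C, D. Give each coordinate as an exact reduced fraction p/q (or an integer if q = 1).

1. F_x = 23/17  [E, B, F are collinear ∩ AF ⟂ EB]
2. F_y = 24/17  [E, B, F are collinear ∩ AF ⟂ EB]
   → F = (23/17, 24/17)
3. C_x = -329/17  [C is the reflection of F across B]
4. C_y = 112/17  [C is the reflection of F across B]
   → C = (-329/17, 112/17)
5. D_x = 199/17  [line 352/17·x + -88/17·y + -4224/17 = 0 ∩ |DE|² = 1369/17]
6. D_y = -20/17  [line 352/17·x + -88/17·y + -4224/17 = 0 ∩ |DE|² = 1369/17]
   → D = (199/17, -20/17)

C = (-329/17, 112/17)
D = (199/17, -20/17)
F = (23/17, 24/17)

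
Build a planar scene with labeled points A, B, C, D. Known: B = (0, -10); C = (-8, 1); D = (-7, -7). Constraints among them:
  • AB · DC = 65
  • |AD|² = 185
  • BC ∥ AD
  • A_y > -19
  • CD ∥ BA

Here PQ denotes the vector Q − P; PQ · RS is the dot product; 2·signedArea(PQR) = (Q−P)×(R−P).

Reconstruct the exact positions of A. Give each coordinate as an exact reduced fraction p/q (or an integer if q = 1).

A = (1, -18)

1. A_x = 1  [BC ∥ AD ∩ CD ∥ BA]
2. A_y = -18  [BC ∥ AD ∩ CD ∥ BA]
   → A = (1, -18)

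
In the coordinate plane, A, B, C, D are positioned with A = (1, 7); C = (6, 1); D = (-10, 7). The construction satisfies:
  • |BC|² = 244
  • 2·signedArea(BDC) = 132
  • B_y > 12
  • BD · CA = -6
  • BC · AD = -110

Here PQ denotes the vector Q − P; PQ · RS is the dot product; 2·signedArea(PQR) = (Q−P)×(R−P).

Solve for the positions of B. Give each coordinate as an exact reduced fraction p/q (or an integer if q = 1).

1. B_x = -4  [BD · CA = -6 ∩ BC · AD = -110]
2. B_y = 13  [BD · CA = -6 ∩ BC · AD = -110]
   → B = (-4, 13)

B = (-4, 13)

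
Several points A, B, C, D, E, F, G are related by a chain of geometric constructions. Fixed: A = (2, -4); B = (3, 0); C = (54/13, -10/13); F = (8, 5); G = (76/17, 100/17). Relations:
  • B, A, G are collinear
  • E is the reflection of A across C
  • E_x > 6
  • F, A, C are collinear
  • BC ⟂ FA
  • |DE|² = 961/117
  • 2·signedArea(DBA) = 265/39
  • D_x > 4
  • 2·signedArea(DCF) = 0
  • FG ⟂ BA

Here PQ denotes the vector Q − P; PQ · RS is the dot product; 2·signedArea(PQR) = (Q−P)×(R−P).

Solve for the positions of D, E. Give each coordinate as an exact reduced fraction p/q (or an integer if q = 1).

D = (184/39, 1/13)
E = (82/13, 32/13)

1. D_x = 184/39  [2·signedArea(DCF) = 0 ∩ 2·signedArea(DBA) = 265/39]
2. D_y = 1/13  [2·signedArea(DCF) = 0 ∩ 2·signedArea(DBA) = 265/39]
   → D = (184/39, 1/13)
3. E_x = 82/13  [E is the reflection of A across C]
4. E_y = 32/13  [E is the reflection of A across C]
   → E = (82/13, 32/13)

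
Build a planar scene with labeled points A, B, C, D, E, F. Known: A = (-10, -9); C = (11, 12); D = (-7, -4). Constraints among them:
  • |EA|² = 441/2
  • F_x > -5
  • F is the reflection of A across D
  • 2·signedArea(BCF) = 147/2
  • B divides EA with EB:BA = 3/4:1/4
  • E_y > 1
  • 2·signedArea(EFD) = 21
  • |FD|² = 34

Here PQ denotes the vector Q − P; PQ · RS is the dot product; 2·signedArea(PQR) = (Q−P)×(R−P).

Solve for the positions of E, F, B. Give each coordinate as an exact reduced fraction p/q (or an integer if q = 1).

1. F_x = -4  [F is the reflection of A across D]
2. F_y = 1  [F is the reflection of A across D]
   → F = (-4, 1)
3. E_x = 1/2  [line 5·x + -3·y + 2 = 0 ∩ |EA|² = 441/2]
4. E_y = 3/2  [line 5·x + -3·y + 2 = 0 ∩ |EA|² = 441/2]
   → E = (1/2, 3/2)
5. B_x = -59/8  [B divides EA with EB:BA = 3/4:1/4]
6. B_y = -51/8  [B divides EA with EB:BA = 3/4:1/4]
   → B = (-59/8, -51/8)

B = (-59/8, -51/8)
E = (1/2, 3/2)
F = (-4, 1)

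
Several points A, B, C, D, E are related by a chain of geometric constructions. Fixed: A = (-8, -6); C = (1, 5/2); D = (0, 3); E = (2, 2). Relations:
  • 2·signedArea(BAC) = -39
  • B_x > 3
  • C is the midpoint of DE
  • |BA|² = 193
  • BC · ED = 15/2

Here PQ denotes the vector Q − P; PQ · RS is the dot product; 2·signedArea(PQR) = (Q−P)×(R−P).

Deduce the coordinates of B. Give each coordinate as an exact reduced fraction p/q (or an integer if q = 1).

1. B_x = 4  [2·signedArea(BAC) = -39 ∩ BC · ED = 15/2]
2. B_y = 1  [2·signedArea(BAC) = -39 ∩ BC · ED = 15/2]
   → B = (4, 1)

B = (4, 1)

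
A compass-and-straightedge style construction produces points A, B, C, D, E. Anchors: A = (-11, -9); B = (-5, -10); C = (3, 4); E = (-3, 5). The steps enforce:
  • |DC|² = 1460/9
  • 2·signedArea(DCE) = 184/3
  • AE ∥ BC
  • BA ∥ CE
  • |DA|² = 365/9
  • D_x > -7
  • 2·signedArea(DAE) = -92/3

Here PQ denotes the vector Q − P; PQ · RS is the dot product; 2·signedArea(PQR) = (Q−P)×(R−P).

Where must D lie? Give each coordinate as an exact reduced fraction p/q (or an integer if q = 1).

1. D_x = -19/3  [2·signedArea(DCE) = 184/3 ∩ 2·signedArea(DAE) = -92/3]
2. D_y = -14/3  [2·signedArea(DCE) = 184/3 ∩ 2·signedArea(DAE) = -92/3]
   → D = (-19/3, -14/3)

D = (-19/3, -14/3)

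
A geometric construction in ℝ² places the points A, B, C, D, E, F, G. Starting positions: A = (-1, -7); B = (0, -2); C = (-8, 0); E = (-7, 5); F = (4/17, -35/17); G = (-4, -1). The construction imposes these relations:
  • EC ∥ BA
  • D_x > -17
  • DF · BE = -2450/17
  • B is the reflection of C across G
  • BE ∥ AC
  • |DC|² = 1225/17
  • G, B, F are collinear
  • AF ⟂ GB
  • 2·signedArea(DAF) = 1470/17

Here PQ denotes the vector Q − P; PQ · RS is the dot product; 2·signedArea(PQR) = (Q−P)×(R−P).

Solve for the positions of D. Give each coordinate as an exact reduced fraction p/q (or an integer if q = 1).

D = (-276/17, 35/17)

1. D_x = -276/17  [2·signedArea(DAF) = 1470/17 ∩ DF · BE = -2450/17]
2. D_y = 35/17  [2·signedArea(DAF) = 1470/17 ∩ DF · BE = -2450/17]
   → D = (-276/17, 35/17)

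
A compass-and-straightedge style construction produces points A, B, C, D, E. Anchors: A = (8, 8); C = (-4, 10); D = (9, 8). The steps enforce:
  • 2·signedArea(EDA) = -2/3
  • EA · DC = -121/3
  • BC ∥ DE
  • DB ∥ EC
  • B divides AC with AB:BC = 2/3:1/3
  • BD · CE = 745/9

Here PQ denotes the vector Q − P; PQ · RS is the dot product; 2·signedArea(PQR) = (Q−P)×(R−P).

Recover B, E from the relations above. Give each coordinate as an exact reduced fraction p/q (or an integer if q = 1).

1. B_x = 0  [B divides AC with AB:BC = 2/3:1/3]
2. B_y = 28/3  [B divides AC with AB:BC = 2/3:1/3]
   → B = (0, 28/3)
3. E_x = 5  [DB ∥ EC ∩ BC ∥ DE]
4. E_y = 26/3  [DB ∥ EC ∩ BC ∥ DE]
   → E = (5, 26/3)

B = (0, 28/3)
E = (5, 26/3)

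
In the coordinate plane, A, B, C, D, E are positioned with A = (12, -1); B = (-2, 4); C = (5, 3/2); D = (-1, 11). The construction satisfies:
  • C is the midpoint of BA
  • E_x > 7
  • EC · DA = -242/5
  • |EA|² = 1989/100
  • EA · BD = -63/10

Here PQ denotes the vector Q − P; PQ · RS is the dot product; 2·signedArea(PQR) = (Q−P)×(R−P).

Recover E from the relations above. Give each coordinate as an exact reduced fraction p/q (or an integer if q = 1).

E = (39/5, 1/2)

1. E_x = 39/5  [EA · BD = -63/10 ∩ EC · DA = -242/5]
2. E_y = 1/2  [EA · BD = -63/10 ∩ EC · DA = -242/5]
   → E = (39/5, 1/2)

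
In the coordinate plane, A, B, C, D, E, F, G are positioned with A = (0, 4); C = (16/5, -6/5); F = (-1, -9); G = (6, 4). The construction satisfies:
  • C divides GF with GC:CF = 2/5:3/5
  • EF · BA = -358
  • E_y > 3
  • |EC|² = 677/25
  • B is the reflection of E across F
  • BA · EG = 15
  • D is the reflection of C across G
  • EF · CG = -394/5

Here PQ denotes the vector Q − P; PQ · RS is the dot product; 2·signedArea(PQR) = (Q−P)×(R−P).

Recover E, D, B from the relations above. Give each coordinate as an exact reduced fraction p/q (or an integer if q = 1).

1. E_x = 3  [line -14/5·x + -26/5·y + 146/5 = 0 ∩ |EC|² = 677/25]
2. E_y = 4  [line -14/5·x + -26/5·y + 146/5 = 0 ∩ |EC|² = 677/25]
   → E = (3, 4)
3. D_x = 44/5  [D is the reflection of C across G]
4. D_y = 46/5  [D is the reflection of C across G]
   → D = (44/5, 46/5)
5. B_x = -5  [B is the reflection of E across F]
6. B_y = -22  [B is the reflection of E across F]
   → B = (-5, -22)

B = (-5, -22)
D = (44/5, 46/5)
E = (3, 4)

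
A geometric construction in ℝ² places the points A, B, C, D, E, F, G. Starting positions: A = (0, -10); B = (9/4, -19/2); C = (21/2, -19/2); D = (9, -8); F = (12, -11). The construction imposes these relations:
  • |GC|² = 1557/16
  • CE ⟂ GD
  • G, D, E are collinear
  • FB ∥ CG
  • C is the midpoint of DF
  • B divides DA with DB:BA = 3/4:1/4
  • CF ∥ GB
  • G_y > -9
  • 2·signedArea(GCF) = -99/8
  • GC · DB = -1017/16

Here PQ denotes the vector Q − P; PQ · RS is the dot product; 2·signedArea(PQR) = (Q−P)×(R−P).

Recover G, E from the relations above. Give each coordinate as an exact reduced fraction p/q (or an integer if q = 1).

E = (21/2, -8)
G = (3/4, -8)

1. G_x = 3/4  [CF ∥ GB ∩ FB ∥ CG]
2. G_y = -8  [CF ∥ GB ∩ FB ∥ CG]
   → G = (3/4, -8)
3. E_x = 21/2  [G, D, E are collinear ∩ CE ⟂ GD]
4. E_y = -8  [G, D, E are collinear ∩ CE ⟂ GD]
   → E = (21/2, -8)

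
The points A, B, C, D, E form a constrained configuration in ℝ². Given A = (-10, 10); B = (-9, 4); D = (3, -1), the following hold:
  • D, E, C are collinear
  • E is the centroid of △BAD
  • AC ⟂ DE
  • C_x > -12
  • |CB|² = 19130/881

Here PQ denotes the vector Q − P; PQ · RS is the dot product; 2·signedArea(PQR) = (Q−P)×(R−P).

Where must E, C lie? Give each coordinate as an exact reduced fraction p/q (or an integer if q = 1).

C = (-9882/881, 7135/881)
E = (-16/3, 13/3)

1. E_x = -16/3  [E is the centroid of △BAD]
2. E_y = 13/3  [E is the centroid of △BAD]
   → E = (-16/3, 13/3)
3. C_x = -9882/881  [D, E, C are collinear ∩ AC ⟂ DE]
4. C_y = 7135/881  [D, E, C are collinear ∩ AC ⟂ DE]
   → C = (-9882/881, 7135/881)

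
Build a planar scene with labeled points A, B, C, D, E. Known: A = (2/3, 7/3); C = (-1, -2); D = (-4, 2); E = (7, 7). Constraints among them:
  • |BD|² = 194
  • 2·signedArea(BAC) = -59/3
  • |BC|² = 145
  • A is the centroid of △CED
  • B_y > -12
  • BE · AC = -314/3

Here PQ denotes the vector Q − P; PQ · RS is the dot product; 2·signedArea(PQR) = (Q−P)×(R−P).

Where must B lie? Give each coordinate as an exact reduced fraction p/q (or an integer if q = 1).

1. B_x = -9  [2·signedArea(BAC) = -59/3 ∩ BE · AC = -314/3]
2. B_y = -11  [2·signedArea(BAC) = -59/3 ∩ BE · AC = -314/3]
   → B = (-9, -11)

B = (-9, -11)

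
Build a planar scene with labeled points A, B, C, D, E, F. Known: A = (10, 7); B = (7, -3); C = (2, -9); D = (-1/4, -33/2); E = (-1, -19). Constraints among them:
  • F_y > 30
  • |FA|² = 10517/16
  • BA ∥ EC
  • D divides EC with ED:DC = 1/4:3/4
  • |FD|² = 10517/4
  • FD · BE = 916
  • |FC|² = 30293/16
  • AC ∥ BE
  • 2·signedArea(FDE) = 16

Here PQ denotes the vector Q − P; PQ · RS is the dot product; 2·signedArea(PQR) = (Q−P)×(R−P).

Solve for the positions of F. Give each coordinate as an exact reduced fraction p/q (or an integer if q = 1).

F = (81/4, 61/2)

1. F_x = 81/4  [2·signedArea(FDE) = 16 ∩ FD · BE = 916]
2. F_y = 61/2  [2·signedArea(FDE) = 16 ∩ FD · BE = 916]
   → F = (81/4, 61/2)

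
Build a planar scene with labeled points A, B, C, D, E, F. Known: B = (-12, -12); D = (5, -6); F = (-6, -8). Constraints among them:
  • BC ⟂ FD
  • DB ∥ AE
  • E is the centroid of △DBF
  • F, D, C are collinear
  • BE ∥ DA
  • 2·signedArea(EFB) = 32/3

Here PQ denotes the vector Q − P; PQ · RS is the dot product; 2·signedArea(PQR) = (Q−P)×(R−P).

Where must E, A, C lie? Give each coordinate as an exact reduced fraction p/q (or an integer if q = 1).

A = (38/3, -8/3)
C = (-1564/125, -1148/125)
E = (-13/3, -26/3)

1. E_x = -13/3  [E is the centroid of △DBF]
2. E_y = -26/3  [E is the centroid of △DBF]
   → E = (-13/3, -26/3)
3. A_x = 38/3  [DB ∥ AE ∩ BE ∥ DA]
4. A_y = -8/3  [DB ∥ AE ∩ BE ∥ DA]
   → A = (38/3, -8/3)
5. C_x = -1564/125  [F, D, C are collinear ∩ BC ⟂ FD]
6. C_y = -1148/125  [F, D, C are collinear ∩ BC ⟂ FD]
   → C = (-1564/125, -1148/125)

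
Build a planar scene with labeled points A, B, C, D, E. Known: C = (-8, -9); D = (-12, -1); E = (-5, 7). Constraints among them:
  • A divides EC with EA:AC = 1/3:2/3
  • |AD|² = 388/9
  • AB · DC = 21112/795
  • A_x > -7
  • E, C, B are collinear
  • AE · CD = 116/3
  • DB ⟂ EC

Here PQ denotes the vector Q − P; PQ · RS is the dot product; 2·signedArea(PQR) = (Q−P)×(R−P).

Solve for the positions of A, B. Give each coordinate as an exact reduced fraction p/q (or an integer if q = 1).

A = (-6, 5/3)
B = (-1772/265, -529/265)

1. A_x = -6  [A divides EC with EA:AC = 1/3:2/3]
2. A_y = 5/3  [A divides EC with EA:AC = 1/3:2/3]
   → A = (-6, 5/3)
3. B_x = -1772/265  [E, C, B are collinear ∩ DB ⟂ EC]
4. B_y = -529/265  [E, C, B are collinear ∩ DB ⟂ EC]
   → B = (-1772/265, -529/265)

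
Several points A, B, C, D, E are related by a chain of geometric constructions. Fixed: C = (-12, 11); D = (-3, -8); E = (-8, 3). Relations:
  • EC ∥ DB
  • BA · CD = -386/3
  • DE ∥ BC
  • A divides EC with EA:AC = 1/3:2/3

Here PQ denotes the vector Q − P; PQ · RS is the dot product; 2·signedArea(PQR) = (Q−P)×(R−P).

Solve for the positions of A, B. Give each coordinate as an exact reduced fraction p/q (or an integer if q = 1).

A = (-28/3, 17/3)
B = (-7, 0)

1. A_x = -28/3  [A divides EC with EA:AC = 1/3:2/3]
2. A_y = 17/3  [A divides EC with EA:AC = 1/3:2/3]
   → A = (-28/3, 17/3)
3. B_x = -7  [DE ∥ BC ∩ EC ∥ DB]
4. B_y = 0  [DE ∥ BC ∩ EC ∥ DB]
   → B = (-7, 0)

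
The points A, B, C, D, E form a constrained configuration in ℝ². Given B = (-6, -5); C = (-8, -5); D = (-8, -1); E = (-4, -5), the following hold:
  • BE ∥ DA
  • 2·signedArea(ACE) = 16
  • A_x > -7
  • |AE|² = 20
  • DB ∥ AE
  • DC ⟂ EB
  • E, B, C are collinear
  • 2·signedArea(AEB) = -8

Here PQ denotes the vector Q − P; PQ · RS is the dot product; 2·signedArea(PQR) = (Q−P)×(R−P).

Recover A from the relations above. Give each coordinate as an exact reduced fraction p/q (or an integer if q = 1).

A = (-6, -1)

1. A_x = -6  [DB ∥ AE ∩ BE ∥ DA]
2. A_y = -1  [DB ∥ AE ∩ BE ∥ DA]
   → A = (-6, -1)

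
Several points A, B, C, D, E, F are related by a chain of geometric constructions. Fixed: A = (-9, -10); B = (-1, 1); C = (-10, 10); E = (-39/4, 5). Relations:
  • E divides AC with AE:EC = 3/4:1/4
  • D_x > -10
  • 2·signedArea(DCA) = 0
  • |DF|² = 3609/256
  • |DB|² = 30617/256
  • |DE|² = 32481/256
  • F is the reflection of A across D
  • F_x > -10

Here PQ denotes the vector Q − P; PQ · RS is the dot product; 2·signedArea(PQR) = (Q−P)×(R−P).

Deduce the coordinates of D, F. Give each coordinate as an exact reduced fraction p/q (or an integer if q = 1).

D = (-147/16, -25/4)
F = (-75/8, -5/2)

1. D_x = -147/16  [line 20·x + 1·y + 190 = 0 ∩ |DE|² = 32481/256]
2. D_y = -25/4  [line 20·x + 1·y + 190 = 0 ∩ |DE|² = 32481/256]
   → D = (-147/16, -25/4)
3. F_x = -75/8  [F is the reflection of A across D]
4. F_y = -5/2  [F is the reflection of A across D]
   → F = (-75/8, -5/2)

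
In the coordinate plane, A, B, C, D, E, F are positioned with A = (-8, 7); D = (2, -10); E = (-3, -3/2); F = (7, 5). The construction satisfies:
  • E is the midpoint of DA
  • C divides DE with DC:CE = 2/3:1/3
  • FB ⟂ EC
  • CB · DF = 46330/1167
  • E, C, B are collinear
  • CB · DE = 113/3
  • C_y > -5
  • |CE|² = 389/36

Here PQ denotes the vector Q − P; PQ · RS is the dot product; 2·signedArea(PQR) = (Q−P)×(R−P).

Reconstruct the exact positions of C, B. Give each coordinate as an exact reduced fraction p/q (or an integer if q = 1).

B = (-1272/389, -405/389)
C = (-4/3, -13/3)

1. C_x = -4/3  [C divides DE with DC:CE = 2/3:1/3]
2. C_y = -13/3  [C divides DE with DC:CE = 2/3:1/3]
   → C = (-4/3, -13/3)
3. B_x = -1272/389  [E, C, B are collinear ∩ FB ⟂ EC]
4. B_y = -405/389  [E, C, B are collinear ∩ FB ⟂ EC]
   → B = (-1272/389, -405/389)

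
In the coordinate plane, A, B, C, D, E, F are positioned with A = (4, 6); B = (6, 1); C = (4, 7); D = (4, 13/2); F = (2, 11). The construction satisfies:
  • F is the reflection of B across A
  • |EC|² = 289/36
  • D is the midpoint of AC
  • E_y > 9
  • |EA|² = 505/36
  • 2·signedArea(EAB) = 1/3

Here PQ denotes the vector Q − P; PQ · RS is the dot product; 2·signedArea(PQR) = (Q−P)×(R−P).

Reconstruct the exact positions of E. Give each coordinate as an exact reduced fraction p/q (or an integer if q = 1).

E = (8/3, 19/2)

1. E_x = 8/3  [line 5·x + 2·y + -97/3 = 0 ∩ |EA|² = 505/36]
2. E_y = 19/2  [line 5·x + 2·y + -97/3 = 0 ∩ |EA|² = 505/36]
   → E = (8/3, 19/2)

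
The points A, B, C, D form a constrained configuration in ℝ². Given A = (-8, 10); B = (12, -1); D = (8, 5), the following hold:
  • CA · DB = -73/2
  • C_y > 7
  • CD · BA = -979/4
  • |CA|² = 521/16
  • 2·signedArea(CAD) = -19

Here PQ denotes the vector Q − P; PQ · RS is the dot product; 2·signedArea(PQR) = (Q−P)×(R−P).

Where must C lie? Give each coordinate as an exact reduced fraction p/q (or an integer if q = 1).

1. C_x = -3  [CD · BA = -979/4 ∩ 2·signedArea(CAD) = -19]
2. C_y = 29/4  [CD · BA = -979/4 ∩ 2·signedArea(CAD) = -19]
   → C = (-3, 29/4)

C = (-3, 29/4)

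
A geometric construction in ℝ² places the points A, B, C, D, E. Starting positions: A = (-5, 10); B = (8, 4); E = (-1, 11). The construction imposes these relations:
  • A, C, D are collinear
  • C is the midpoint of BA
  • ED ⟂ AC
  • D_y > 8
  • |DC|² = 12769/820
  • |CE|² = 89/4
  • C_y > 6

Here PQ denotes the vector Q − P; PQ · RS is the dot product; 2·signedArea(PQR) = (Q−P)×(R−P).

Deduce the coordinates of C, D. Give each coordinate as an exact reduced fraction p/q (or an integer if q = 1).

1. C_x = 3/2  [C is the midpoint of BA]
2. C_y = 7  [C is the midpoint of BA]
   → C = (3/2, 7)
3. D_x = -427/205  [A, C, D are collinear ∩ ED ⟂ AC]
4. D_y = 1774/205  [A, C, D are collinear ∩ ED ⟂ AC]
   → D = (-427/205, 1774/205)

C = (3/2, 7)
D = (-427/205, 1774/205)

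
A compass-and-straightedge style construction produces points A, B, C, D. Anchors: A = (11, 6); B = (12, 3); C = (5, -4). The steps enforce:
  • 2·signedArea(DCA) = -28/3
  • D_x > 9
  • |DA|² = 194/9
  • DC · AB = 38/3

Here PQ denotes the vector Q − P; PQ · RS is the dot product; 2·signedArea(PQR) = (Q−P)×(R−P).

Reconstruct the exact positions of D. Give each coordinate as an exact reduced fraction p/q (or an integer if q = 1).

D = (28/3, 5/3)

1. D_x = 28/3  [2·signedArea(DCA) = -28/3 ∩ DC · AB = 38/3]
2. D_y = 5/3  [2·signedArea(DCA) = -28/3 ∩ DC · AB = 38/3]
   → D = (28/3, 5/3)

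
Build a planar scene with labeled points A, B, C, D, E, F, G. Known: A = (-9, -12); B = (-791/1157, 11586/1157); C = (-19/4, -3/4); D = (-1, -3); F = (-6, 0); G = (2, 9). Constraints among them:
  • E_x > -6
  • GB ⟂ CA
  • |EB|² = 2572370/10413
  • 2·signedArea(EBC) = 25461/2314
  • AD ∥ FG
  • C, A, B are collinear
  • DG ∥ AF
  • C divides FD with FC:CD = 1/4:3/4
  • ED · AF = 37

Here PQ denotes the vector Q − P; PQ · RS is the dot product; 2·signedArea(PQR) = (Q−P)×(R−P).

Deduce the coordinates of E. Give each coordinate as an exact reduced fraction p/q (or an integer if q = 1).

1. E_x = -16/3  [2·signedArea(EBC) = 25461/2314 ∩ ED · AF = 37]
2. E_y = -5  [2·signedArea(EBC) = 25461/2314 ∩ ED · AF = 37]
   → E = (-16/3, -5)

E = (-16/3, -5)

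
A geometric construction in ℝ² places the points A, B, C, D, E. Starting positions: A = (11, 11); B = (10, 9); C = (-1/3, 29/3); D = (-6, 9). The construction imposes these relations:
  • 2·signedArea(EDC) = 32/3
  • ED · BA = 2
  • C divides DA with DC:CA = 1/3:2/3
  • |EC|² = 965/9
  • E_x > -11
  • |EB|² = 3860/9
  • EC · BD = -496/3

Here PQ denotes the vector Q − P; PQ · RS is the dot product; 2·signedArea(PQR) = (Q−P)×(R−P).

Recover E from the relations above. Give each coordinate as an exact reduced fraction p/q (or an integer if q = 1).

1. E_x = -32/3  [2·signedArea(EDC) = 32/3 ∩ ED · BA = 2]
2. E_y = 31/3  [2·signedArea(EDC) = 32/3 ∩ ED · BA = 2]
   → E = (-32/3, 31/3)

E = (-32/3, 31/3)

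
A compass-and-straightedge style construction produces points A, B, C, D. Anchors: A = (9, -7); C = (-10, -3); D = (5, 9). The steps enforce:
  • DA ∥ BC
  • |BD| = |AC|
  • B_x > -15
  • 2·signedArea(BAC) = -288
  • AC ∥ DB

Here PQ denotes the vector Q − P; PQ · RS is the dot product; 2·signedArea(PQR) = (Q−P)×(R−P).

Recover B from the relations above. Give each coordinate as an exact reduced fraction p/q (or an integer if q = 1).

B = (-14, 13)

1. B_x = -14  [DA ∥ BC ∩ AC ∥ DB]
2. B_y = 13  [DA ∥ BC ∩ AC ∥ DB]
   → B = (-14, 13)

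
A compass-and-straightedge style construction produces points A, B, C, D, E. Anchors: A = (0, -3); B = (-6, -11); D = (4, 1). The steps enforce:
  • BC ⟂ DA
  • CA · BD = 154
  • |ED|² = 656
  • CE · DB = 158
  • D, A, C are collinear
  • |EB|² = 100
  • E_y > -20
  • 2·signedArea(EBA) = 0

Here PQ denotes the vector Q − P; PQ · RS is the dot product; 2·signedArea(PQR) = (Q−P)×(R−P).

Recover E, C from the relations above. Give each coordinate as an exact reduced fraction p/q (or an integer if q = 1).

C = (-7, -10)
E = (-12, -19)

1. C_x = -7  [D, A, C are collinear ∩ BC ⟂ DA]
2. C_y = -10  [D, A, C are collinear ∩ BC ⟂ DA]
   → C = (-7, -10)
3. E_x = -12  [2·signedArea(EBA) = 0 ∩ CE · DB = 158]
4. E_y = -19  [2·signedArea(EBA) = 0 ∩ CE · DB = 158]
   → E = (-12, -19)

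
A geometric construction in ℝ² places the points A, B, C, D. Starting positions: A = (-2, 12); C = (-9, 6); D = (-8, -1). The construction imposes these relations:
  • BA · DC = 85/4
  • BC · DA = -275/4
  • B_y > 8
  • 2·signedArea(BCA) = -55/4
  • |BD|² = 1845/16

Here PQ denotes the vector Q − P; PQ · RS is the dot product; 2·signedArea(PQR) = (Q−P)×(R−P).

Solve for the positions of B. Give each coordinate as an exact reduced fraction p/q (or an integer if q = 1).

1. B_x = -7/2  [BC · DA = -275/4 ∩ 2·signedArea(BCA) = -55/4]
2. B_y = 35/4  [BC · DA = -275/4 ∩ 2·signedArea(BCA) = -55/4]
   → B = (-7/2, 35/4)

B = (-7/2, 35/4)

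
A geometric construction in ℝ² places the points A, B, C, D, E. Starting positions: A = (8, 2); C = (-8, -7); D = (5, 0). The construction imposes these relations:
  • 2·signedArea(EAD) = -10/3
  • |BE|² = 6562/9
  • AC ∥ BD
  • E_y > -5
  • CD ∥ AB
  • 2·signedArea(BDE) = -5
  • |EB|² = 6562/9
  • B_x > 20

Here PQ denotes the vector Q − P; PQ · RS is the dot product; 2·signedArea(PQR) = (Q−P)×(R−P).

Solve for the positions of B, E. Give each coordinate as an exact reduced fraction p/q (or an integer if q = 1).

B = (21, 9)
E = (-8/3, -4)

1. B_x = 21  [AC ∥ BD ∩ CD ∥ AB]
2. B_y = 9  [AC ∥ BD ∩ CD ∥ AB]
   → B = (21, 9)
3. E_x = -8/3  [2·signedArea(EAD) = -10/3 ∩ 2·signedArea(BDE) = -5]
4. E_y = -4  [2·signedArea(EAD) = -10/3 ∩ 2·signedArea(BDE) = -5]
   → E = (-8/3, -4)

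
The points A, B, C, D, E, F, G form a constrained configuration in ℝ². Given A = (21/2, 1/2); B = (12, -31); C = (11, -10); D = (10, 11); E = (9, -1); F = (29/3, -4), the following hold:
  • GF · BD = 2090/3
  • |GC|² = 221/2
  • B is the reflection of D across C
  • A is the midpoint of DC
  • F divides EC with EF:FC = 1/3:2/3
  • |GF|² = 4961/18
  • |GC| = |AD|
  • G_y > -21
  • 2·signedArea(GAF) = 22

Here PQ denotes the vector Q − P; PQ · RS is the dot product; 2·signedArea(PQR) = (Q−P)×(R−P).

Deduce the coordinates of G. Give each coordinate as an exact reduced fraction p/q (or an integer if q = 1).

G = (23/2, -41/2)

1. G_x = 23/2  [GF · BD = 2090/3 ∩ 2·signedArea(GAF) = 22]
2. G_y = -41/2  [GF · BD = 2090/3 ∩ 2·signedArea(GAF) = 22]
   → G = (23/2, -41/2)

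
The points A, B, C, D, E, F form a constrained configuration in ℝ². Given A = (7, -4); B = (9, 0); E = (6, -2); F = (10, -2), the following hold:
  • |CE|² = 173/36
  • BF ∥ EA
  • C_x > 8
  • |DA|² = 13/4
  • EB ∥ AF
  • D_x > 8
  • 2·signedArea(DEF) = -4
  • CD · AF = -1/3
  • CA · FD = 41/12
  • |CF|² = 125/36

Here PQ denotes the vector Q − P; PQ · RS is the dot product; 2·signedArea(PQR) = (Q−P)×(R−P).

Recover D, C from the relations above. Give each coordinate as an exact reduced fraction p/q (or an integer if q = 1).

C = (49/6, -7/3)
D = (17/2, -3)

1. D_y = -3  [2·signedArea(DEF) = -4]
2. D_x = 17/2  [|DA|² = 13/4]
   → D = (17/2, -3)
3. C_x = 49/6  [line 3/2·x + 1·y + -119/12 = 0 ∩ |CE|² = 173/36]
4. C_y = -7/3  [line 3/2·x + 1·y + -119/12 = 0 ∩ |CE|² = 173/36]
   → C = (49/6, -7/3)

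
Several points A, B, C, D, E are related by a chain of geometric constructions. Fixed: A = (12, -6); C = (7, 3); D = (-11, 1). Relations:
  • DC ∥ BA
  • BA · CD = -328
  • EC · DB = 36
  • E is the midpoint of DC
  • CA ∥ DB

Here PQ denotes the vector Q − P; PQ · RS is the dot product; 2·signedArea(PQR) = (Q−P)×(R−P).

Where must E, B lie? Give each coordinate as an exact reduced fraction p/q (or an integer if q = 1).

B = (-6, -8)
E = (-2, 2)

1. E_x = -2  [E is the midpoint of DC]
2. E_y = 2  [E is the midpoint of DC]
   → E = (-2, 2)
3. B_x = -6  [DC ∥ BA ∩ CA ∥ DB]
4. B_y = -8  [DC ∥ BA ∩ CA ∥ DB]
   → B = (-6, -8)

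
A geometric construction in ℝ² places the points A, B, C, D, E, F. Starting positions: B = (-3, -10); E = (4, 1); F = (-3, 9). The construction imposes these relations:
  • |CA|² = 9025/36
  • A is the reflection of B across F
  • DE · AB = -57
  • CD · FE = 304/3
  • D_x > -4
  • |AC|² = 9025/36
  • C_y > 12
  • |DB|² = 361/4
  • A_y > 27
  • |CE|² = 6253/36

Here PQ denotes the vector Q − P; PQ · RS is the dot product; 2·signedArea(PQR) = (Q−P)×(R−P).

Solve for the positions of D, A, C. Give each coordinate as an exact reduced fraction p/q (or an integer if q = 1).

A = (-3, 28)
C = (-3, 73/6)
D = (-3, -1/2)

1. A_x = -3  [A is the reflection of B across F]
2. A_y = 28  [A is the reflection of B across F]
   → A = (-3, 28)
3. D_y = -1/2  [DE · AB = -57]
4. D_x = -3  [|DB|² = 361/4]
   → D = (-3, -1/2)
5. C_x = -3  [line -7·x + 8·y + -355/3 = 0 ∩ |CE|² = 6253/36]
6. C_y = 73/6  [line -7·x + 8·y + -355/3 = 0 ∩ |CE|² = 6253/36]
   → C = (-3, 73/6)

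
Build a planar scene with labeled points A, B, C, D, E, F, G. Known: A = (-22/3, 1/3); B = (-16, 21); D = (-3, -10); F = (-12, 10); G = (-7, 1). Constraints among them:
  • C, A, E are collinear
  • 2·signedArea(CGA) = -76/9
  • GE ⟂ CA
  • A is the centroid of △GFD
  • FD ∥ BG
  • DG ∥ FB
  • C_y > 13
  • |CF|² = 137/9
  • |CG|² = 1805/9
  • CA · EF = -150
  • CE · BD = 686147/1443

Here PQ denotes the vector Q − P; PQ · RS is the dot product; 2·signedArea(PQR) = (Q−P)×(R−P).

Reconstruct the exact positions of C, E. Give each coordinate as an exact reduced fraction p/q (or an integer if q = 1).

C = (-40/3, 41/3)
E = (-10861/1443, 367/481)

1. C_x = -40/3  [line 2/3·x + -1/3·y + 121/9 = 0 ∩ |CG|² = 1805/9]
2. C_y = 41/3  [line 2/3·x + -1/3·y + 121/9 = 0 ∩ |CG|² = 1805/9]
   → C = (-40/3, 41/3)
3. E_x = -10861/1443  [CA · EF = -150 ∩ C, A, E are collinear]
4. E_y = 367/481  [CA · EF = -150 ∩ C, A, E are collinear]
   → E = (-10861/1443, 367/481)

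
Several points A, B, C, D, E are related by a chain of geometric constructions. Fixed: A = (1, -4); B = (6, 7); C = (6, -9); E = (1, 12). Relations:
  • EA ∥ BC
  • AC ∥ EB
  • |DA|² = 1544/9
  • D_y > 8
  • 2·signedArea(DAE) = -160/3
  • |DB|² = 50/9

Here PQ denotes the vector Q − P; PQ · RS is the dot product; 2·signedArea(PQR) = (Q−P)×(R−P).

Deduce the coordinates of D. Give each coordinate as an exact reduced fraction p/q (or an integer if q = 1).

D = (13/3, 26/3)

1. D_x = 13/3  [2·signedArea(DAE) = -160/3]
2. D_y = 26/3  [|DB|² = 50/9]
   → D = (13/3, 26/3)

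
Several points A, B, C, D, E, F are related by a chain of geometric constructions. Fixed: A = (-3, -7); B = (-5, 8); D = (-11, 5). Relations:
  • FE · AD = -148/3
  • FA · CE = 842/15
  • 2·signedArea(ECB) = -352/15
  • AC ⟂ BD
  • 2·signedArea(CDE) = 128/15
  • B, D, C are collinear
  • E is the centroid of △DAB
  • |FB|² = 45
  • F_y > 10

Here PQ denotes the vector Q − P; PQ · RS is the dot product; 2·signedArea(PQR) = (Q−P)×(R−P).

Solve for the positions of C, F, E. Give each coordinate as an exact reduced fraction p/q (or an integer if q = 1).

1. C_x = -47/5  [B, D, C are collinear ∩ AC ⟂ BD]
2. C_y = 29/5  [B, D, C are collinear ∩ AC ⟂ BD]
   → C = (-47/5, 29/5)
3. E_x = -19/3  [E is the centroid of △DAB]
4. E_y = 2  [E is the centroid of △DAB]
   → E = (-19/3, 2)
5. F_x = 1  [FA · CE = 842/15 ∩ FE · AD = -148/3]
6. F_y = 11  [FA · CE = 842/15 ∩ FE · AD = -148/3]
   → F = (1, 11)

C = (-47/5, 29/5)
E = (-19/3, 2)
F = (1, 11)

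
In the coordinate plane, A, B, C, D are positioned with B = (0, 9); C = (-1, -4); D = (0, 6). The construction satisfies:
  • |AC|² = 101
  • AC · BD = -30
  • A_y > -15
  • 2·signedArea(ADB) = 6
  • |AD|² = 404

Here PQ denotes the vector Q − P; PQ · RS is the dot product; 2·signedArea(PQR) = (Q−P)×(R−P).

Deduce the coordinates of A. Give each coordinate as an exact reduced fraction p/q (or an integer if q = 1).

A = (-2, -14)

1. A_x = -2  [2·signedArea(ADB) = 6 ∩ AC · BD = -30]
2. A_y = -14  [2·signedArea(ADB) = 6 ∩ AC · BD = -30]
   → A = (-2, -14)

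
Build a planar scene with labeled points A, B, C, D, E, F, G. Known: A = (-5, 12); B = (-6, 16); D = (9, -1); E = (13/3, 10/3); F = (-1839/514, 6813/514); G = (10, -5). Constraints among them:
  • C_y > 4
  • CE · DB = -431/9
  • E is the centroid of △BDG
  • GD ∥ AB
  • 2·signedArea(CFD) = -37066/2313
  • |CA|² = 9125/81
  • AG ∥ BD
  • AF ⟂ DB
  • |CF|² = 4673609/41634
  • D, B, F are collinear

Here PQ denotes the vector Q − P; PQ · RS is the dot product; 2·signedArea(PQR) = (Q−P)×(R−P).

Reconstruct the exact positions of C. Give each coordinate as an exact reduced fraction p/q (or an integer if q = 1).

1. C_x = 25/9  [2·signedArea(CFD) = -37066/2313 ∩ CE · DB = -431/9]
2. C_y = 43/9  [2·signedArea(CFD) = -37066/2313 ∩ CE · DB = -431/9]
   → C = (25/9, 43/9)

C = (25/9, 43/9)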